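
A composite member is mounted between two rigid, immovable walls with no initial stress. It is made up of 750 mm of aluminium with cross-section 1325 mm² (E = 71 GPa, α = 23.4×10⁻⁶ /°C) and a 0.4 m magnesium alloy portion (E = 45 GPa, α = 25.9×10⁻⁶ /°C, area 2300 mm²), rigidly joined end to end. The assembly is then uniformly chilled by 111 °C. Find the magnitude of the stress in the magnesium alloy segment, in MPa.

σ ≈ 114 MPa (tensile)

Free thermal contraction of the whole bar: Σ αᵢΔT Lᵢ = 23.4×10⁻⁶×111×750 + 25.9×10⁻⁶×111×400 = 3.098 mm.
The walls prevent any net length change, so an axial force P (same in every segment) develops. Compatibility: P · Σ Lᵢ/(AᵢEᵢ) = δ_free.
The series flexibility is Σ Lᵢ/(AᵢEᵢ) = 750/(1325×71×10³) + 400/(2300×45×10³) = 1.184×10⁻⁵ mm/N.
So P = 3.098 / 1.184×10⁻⁵ = 261.7 kN, tensile.
σ_{magnesium alloy} = P / A = 261700 / 2300 = 113.8 MPa.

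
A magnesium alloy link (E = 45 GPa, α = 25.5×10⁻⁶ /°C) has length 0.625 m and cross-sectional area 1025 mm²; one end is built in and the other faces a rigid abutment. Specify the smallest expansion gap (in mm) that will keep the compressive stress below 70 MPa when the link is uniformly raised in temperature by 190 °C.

g ≈ 2.06 mm

Free expansion if unrestrained: δ_free = αΔT L = 25.5×10⁻⁶ × 190 × 625 = 3.028 mm.
At the allowable stress the elastic shortening the wall may impose is σL/E = 70 × 625 / (45×10³) = 0.9722 mm.
So the gap has to take up the difference, g_min = δ_free − σL/E = 3.028 − 0.9722 = 2.056 mm.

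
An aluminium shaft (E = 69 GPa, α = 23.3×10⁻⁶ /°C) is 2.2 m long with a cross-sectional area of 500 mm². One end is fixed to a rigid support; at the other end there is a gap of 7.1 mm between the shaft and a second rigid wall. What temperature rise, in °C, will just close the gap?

Contact occurs when the free expansion equals the gap: αΔT L = 7.1 mm.
ΔT = 7.1 / (23.3×10⁻⁶ × 2200) = 138.5 °C.

ΔT ≈ 139 °C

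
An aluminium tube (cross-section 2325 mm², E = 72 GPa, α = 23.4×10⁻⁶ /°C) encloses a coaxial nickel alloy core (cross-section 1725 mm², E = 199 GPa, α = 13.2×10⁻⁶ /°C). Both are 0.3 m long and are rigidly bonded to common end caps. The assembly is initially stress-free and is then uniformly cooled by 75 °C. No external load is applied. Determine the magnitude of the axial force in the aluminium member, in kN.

P ≈ 86.1 kN (tensile in the aluminium)

The aluminium has the larger α, so on cooling it would change length more than the nickel alloy if both were free. The rigid plates force a common final length, so the aluminium is put into tension and the nickel alloy into compression, with equal and opposite forces P (no external load).
Setting the final lengths equal and cancelling L: (α₁ − α₂)ΔT = P/(A₁E₁) + P/(A₂E₂).
|α₁ − α₂|·ΔT = 10.2×10⁻⁶ × 75 = 0.000765.
1/(A₁E₁) + 1/(A₂E₂) = 1/(2325×72×10³) + 1/(1725×199×10³) = 8.887×10⁻⁹ N⁻¹.
So P = 0.000765 / 8.887×10⁻⁹ = 86.08 kN.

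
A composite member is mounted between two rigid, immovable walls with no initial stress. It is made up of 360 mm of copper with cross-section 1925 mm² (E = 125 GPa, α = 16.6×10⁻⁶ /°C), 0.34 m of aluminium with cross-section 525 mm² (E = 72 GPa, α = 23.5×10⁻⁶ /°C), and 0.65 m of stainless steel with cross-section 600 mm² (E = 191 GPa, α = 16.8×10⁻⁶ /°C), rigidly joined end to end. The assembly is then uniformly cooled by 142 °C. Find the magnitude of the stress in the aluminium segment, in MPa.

σ ≈ 416 MPa (tensile)

With the walls removed the bar would change length by δ_free = Σ αᵢΔT Lᵢ = 16.6×10⁻⁶×142×360 + 23.5×10⁻⁶×142×340 + 16.8×10⁻⁶×142×650 = 3.534 mm.
The rigid supports impose zero overall length change; the single axial force P common to all segments must satisfy P Σ Lᵢ/(AᵢEᵢ) = δ_free.
Σ Lᵢ/(AᵢEᵢ) = 360/(1925×125×10³) + 340/(525×72×10³) + 650/(600×191×10³) = 1.616×10⁻⁵ mm/N.
So P = 3.534 / 1.616×10⁻⁵ = 218.6 kN, tensile.
σ_{aluminium} = P / A = 218600 / 525 = 416.5 MPa.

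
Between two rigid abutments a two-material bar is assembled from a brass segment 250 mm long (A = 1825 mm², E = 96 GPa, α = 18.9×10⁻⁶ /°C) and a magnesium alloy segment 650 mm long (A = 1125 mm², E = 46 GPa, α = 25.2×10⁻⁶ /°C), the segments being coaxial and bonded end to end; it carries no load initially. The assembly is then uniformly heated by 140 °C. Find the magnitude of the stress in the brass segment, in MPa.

σ ≈ 116 MPa (compressive)

With the walls removed the bar would change length by δ_free = Σ αᵢΔT Lᵢ = 18.9×10⁻⁶×140×250 + 25.2×10⁻⁶×140×650 = 2.955 mm.
The rigid supports impose zero overall length change; the single axial force P common to all segments must satisfy P Σ Lᵢ/(AᵢEᵢ) = δ_free.
The series flexibility is Σ Lᵢ/(AᵢEᵢ) = 250/(1825×96×10³) + 650/(1125×46×10³) = 1.399×10⁻⁵ mm/N.
Hence P = δ_free / Σ(L/AE) = 2.955/1.399×10⁻⁵ = 211.2 kN (compressive).
σ_{brass} = P / A = 211200 / 1825 = 115.7 MPa.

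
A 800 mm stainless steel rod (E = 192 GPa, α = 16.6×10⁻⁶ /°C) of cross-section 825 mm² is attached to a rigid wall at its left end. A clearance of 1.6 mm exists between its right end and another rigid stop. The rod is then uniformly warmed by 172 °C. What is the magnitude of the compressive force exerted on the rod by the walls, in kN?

P ≈ 135 kN

If the wall were absent the rod would grow by αΔT L = 16.6×10⁻⁶ × 172 × 800 = 2.284 mm.
This exceeds the 1.6 mm gap, so the wall pushes back. The portion of expansion that must be recovered elastically is δ_free − gap = 2.284 − 1.6 = 0.6842 mm.
Compatibility: PL/(AE) = 0.6842 mm, so σ = P/A = E × (0.6842/800) = 164.2 MPa.
Force on the wall = σA = 164.2 × 825 mm² = 135.5 kN.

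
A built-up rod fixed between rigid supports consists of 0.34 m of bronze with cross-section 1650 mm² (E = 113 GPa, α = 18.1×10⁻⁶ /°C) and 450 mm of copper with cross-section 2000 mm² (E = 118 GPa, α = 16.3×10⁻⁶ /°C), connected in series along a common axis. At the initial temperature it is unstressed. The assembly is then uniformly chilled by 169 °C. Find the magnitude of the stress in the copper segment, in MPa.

If the supports were absent, the total length change would be Σ αᵢΔT Lᵢ = 18.1×10⁻⁶×169×340 + 16.3×10⁻⁶×169×450 = 2.28 mm.
Since the ends are fixed, an axial force P builds up, equal in every segment, with P · Σ Lᵢ/(AᵢEᵢ) = δ_free.
The series flexibility is Σ Lᵢ/(AᵢEᵢ) = 340/(1650×113×10³) + 450/(2000×118×10³) = 3.73×10⁻⁶ mm/N.
So P = 2.28 / 3.73×10⁻⁶ = 611.1 kN, tensile.
σ_{copper} = P / A = 611100 / 2000 = 305.6 MPa.

σ ≈ 306 MPa (tensile)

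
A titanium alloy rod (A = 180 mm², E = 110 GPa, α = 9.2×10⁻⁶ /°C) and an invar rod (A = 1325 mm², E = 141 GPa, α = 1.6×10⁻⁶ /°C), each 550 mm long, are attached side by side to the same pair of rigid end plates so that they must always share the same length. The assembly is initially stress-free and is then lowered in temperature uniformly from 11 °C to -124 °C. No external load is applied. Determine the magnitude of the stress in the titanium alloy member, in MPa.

σ ≈ 102 MPa (tensile)

Equilibrium of a rigid end plate with no external load gives equal and opposite internal forces ±P in the two members. Since α_{titanium alloy} > α_{invar}, cooling drives the titanium alloy into tension and the invar into compression.
Equating the net (thermal + elastic) strains gives |α₁ − α₂|·ΔT = P·[1/(A₁E₁) + 1/(A₂E₂)].
|α₁ − α₂|·ΔT = 7.6×10⁻⁶ × 135 = 0.001026.
1/(A₁E₁) + 1/(A₂E₂) = 1/(180×110×10³) + 1/(1325×141×10³) = 5.586×10⁻⁸ N⁻¹.
P = 0.001026 / 5.586×10⁻⁸ = 18370 N = 18.37 kN.
σ_{titanium alloy} = P/A₁ = 18370/180 = 102 MPa, tensile.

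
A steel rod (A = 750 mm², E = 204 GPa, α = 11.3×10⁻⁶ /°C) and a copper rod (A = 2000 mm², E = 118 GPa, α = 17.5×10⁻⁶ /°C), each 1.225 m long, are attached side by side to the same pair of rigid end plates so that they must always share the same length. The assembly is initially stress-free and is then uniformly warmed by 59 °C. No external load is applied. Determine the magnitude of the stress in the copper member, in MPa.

σ ≈ 17 MPa (compressive)

Both members must finish at the same length. With the larger α, the copper tends to over-expand; the plates restrain it, putting the copper in compression and the steel in tension. With no external load the two internal forces are equal and opposite, magnitude P.
Compatibility of the two members (thermal + elastic change equal): (α₁ − α₂)ΔT = P·[1/(A₁E₁) + 1/(A₂E₂)].
|α₁ − α₂|·ΔT = 6.2×10⁻⁶ × 59 = 0.0003658.
1/(A₁E₁) + 1/(A₂E₂) = 1/(750×204×10³) + 1/(2000×118×10³) = 1.077×10⁻⁸ N⁻¹.
So P = 0.0003658 / 1.077×10⁻⁸ = 33.95 kN.
σ_{copper} = P/A₂ = 33950/2000 = 16.98 MPa, compressive.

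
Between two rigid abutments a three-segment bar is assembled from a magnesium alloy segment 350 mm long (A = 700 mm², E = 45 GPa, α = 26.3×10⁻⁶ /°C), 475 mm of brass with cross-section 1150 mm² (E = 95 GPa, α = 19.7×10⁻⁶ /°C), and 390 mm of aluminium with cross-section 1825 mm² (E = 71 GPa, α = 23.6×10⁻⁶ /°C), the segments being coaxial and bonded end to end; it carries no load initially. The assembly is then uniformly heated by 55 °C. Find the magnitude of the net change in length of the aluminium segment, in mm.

|ΔL| ≈ 0.257 mm

If the supports were absent, the total length change would be Σ αᵢΔT Lᵢ = 26.3×10⁻⁶×55×350 + 19.7×10⁻⁶×55×475 + 23.6×10⁻⁶×55×390 = 1.527 mm.
Since the ends are fixed, an axial force P builds up, equal in every segment, with P · Σ Lᵢ/(AᵢEᵢ) = δ_free.
Σ Lᵢ/(AᵢEᵢ) = 350/(700×45×10³) + 475/(1150×95×10³) + 390/(1825×71×10³) = 1.847×10⁻⁵ mm/N.
P = 1.527 / 1.847×10⁻⁵ = 82690 N = 82.69 kN, compressive.
For the aluminium segment, free thermal change = 23.6×10⁻⁶×55×390 = 0.5062 mm and elastic change from P = 82690×390/(1825×71×10³) = 0.2489 mm; these oppose, so the net change is 0.257 mm (segment lengthens).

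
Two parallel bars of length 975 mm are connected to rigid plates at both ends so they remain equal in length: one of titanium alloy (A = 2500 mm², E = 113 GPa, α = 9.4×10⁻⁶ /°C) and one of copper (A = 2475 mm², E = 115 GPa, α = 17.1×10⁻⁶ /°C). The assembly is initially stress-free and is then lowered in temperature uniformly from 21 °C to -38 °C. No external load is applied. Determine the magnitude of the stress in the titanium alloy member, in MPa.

σ ≈ 25.8 MPa (compressive)

Both members must finish at the same length. With the larger α, the copper tends to over-contract; the plates restrain it, putting the copper in tension and the titanium alloy in compression. With no external load the two internal forces are equal and opposite, magnitude P.
Compatibility of the two members (thermal + elastic change equal): (α₁ − α₂)ΔT = P·[1/(A₁E₁) + 1/(A₂E₂)].
|α₁ − α₂|·ΔT = 7.7×10⁻⁶ × 59 = 0.0004543.
1/(A₁E₁) + 1/(A₂E₂) = 1/(2500×113×10³) + 1/(2475×115×10³) = 7.053×10⁻⁹ N⁻¹.
P = 0.0004543 / 7.053×10⁻⁹ = 64410 N = 64.41 kN.
σ_{titanium alloy} = P/A₁ = 64410/2500 = 25.76 MPa, compressive.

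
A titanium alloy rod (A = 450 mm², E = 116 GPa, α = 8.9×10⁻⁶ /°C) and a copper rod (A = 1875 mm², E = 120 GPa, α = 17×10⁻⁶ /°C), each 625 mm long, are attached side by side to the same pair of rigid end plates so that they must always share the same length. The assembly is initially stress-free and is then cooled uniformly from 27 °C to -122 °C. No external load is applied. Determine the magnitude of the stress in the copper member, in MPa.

The copper has the larger α, so on cooling it would change length more than the titanium alloy if both were free. The rigid plates force a common final length, so the copper is put into tension and the titanium alloy into compression, with equal and opposite forces P (no external load).
Equating the net (thermal + elastic) strains gives |α₁ − α₂|·ΔT = P·[1/(A₁E₁) + 1/(A₂E₂)].
|α₁ − α₂|·ΔT = 8.1×10⁻⁶ × 149 = 0.001207.
1/(A₁E₁) + 1/(A₂E₂) = 1/(450×116×10³) + 1/(1875×120×10³) = 2.36×10⁻⁸ N⁻¹.
P = 0.001207 / 2.36×10⁻⁸ = 51140 N = 51.14 kN.
σ_{copper} = P/A₂ = 51140/1875 = 27.27 MPa, tensile.

σ ≈ 27.3 MPa (tensile)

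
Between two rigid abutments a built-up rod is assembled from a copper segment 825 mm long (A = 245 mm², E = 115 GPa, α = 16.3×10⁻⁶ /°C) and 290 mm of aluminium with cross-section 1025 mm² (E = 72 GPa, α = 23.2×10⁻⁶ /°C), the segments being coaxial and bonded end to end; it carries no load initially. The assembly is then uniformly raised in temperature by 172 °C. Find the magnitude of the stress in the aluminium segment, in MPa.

Free thermal expansion of the whole bar: Σ αᵢΔT Lᵢ = 16.3×10⁻⁶×172×825 + 23.2×10⁻⁶×172×290 = 3.47 mm.
The walls prevent any net length change, so an axial force P (same in every segment) develops. Compatibility: P · Σ Lᵢ/(AᵢEᵢ) = δ_free.
Σ Lᵢ/(AᵢEᵢ) = 825/(245×115×10³) + 290/(1025×72×10³) = 3.321×10⁻⁵ mm/N.
So P = 3.47 / 3.321×10⁻⁵ = 104.5 kN, compressive.
σ_{aluminium} = P / A = 104500 / 1025 = 101.9 MPa.

σ ≈ 102 MPa (compressive)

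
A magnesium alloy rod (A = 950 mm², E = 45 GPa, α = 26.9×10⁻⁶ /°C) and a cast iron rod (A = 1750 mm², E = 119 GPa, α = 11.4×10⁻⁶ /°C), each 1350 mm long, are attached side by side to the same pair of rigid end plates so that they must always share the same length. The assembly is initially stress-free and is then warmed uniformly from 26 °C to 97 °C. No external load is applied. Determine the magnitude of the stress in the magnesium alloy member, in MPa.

σ ≈ 41.1 MPa (compressive)

The magnesium alloy has the larger α, so on heating it would change length more than the cast iron if both were free. The rigid plates force a common final length, so the magnesium alloy is put into compression and the cast iron into tension, with equal and opposite forces P (no external load).
Equating the net (thermal + elastic) strains gives |α₁ − α₂|·ΔT = P·[1/(A₁E₁) + 1/(A₂E₂)].
|α₁ − α₂|·ΔT = 15.5×10⁻⁶ × 71 = 0.0011.
1/(A₁E₁) + 1/(A₂E₂) = 1/(950×45×10³) + 1/(1750×119×10³) = 2.819×10⁻⁸ N⁻¹.
P = 0.0011 / 2.819×10⁻⁸ = 39030 N = 39.03 kN.
σ_{magnesium alloy} = P/A₁ = 39030/950 = 41.09 MPa, compressive.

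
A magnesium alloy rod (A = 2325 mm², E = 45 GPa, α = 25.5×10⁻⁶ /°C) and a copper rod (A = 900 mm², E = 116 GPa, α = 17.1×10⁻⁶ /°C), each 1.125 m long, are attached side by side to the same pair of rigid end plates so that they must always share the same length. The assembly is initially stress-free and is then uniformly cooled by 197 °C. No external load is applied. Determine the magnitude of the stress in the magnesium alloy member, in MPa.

σ ≈ 37.2 MPa (tensile)

Equilibrium of a rigid end plate with no external load gives equal and opposite internal forces ±P in the two members. Since α_{magnesium alloy} > α_{copper}, cooling drives the magnesium alloy into tension and the copper into compression.
Compatibility of the two members (thermal + elastic change equal): (α₁ − α₂)ΔT = P·[1/(A₁E₁) + 1/(A₂E₂)].
|α₁ − α₂|·ΔT = 8.4×10⁻⁶ × 197 = 0.001655.
1/(A₁E₁) + 1/(A₂E₂) = 1/(2325×45×10³) + 1/(900×116×10³) = 1.914×10⁻⁸ N⁻¹.
So P = 0.001655 / 1.914×10⁻⁸ = 86.47 kN.
σ_{magnesium alloy} = P/A₁ = 86470/2325 = 37.19 MPa, tensile.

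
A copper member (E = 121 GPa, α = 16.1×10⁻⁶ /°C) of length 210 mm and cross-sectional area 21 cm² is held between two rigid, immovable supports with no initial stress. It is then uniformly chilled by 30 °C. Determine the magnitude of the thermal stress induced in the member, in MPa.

σ ≈ 58.4 MPa (tensile)

The supports are rigid, so the total axial strain is zero. The restrained thermal strain is ε = αΔT = 16.1×10⁻⁶ × 30 = 483×10⁻⁶.
σ = EαΔT = 121×10³ × 16.1×10⁻⁶ × 30 = 58.44 MPa (tensile; the member is trying to contract).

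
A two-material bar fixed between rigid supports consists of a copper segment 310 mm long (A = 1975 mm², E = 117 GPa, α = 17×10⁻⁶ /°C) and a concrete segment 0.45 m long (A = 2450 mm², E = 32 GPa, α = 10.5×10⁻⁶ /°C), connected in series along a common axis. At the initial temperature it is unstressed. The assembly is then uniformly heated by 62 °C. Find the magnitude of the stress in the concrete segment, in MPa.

σ ≈ 35.7 MPa (compressive)

With the walls removed the bar would change length by δ_free = Σ αᵢΔT Lᵢ = 17×10⁻⁶×62×310 + 10.5×10⁻⁶×62×450 = 0.6197 mm.
The rigid supports impose zero overall length change; the single axial force P common to all segments must satisfy P Σ Lᵢ/(AᵢEᵢ) = δ_free.
The series flexibility is Σ Lᵢ/(AᵢEᵢ) = 310/(1975×117×10³) + 450/(2450×32×10³) = 7.081×10⁻⁶ mm/N.
Hence P = δ_free / Σ(L/AE) = 0.6197/7.081×10⁻⁶ = 87.51 kN (compressive).
σ_{concrete} = P / A = 87510 / 2450 = 35.72 MPa.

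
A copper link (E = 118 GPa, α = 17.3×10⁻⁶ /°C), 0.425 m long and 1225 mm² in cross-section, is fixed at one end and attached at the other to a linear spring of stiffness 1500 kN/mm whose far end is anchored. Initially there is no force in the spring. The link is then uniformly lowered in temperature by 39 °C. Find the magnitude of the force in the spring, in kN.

P ≈ 79.5 kN

The unrestrained thermal change is αΔT L = 17.3×10⁻⁶ × 39 × 425 = 0.2867 mm.
Let P be the tensile force in the spring. The link extends elastically by PL/(AE) and the spring stretches by P/k; together these equal δ_free.
So P = δ_free / [L/(AE) + 1/k] = 0.2867 / [ 425/(1225×118×10³) + 1/(1500×10³) ].
P = 0.2867 / 3.607×10⁻⁶ = 79500 N.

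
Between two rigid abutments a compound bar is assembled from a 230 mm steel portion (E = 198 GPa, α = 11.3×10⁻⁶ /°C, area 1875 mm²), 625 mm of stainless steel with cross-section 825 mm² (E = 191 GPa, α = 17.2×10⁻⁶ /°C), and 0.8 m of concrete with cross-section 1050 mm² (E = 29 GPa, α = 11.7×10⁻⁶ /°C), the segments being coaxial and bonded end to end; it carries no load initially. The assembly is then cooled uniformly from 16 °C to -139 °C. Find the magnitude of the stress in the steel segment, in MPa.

Free thermal contraction of the whole bar: Σ αᵢΔT Lᵢ = 11.3×10⁻⁶×155×230 + 17.2×10⁻⁶×155×625 + 11.7×10⁻⁶×155×800 = 3.52 mm.
The rigid supports impose zero overall length change; the single axial force P common to all segments must satisfy P Σ Lᵢ/(AᵢEᵢ) = δ_free.
Σ Lᵢ/(AᵢEᵢ) = 230/(1875×198×10³) + 625/(825×191×10³) + 800/(1050×29×10³) = 3.086×10⁻⁵ mm/N.
P = 3.52 / 3.086×10⁻⁵ = 114100 N = 114.1 kN, tensile.
σ_{steel} = P / A = 114100 / 1875 = 60.84 MPa.

σ ≈ 60.8 MPa (tensile)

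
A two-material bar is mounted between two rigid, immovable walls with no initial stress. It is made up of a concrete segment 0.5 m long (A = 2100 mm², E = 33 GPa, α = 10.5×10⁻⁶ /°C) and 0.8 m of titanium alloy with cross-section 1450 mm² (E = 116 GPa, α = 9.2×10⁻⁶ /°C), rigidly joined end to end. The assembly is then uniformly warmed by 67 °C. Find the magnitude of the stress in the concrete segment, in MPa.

Free thermal expansion of the whole bar: Σ αᵢΔT Lᵢ = 10.5×10⁻⁶×67×500 + 9.2×10⁻⁶×67×800 = 0.8449 mm.
The rigid supports impose zero overall length change; the single axial force P common to all segments must satisfy P Σ Lᵢ/(AᵢEᵢ) = δ_free.
Σ Lᵢ/(AᵢEᵢ) = 500/(2100×33×10³) + 800/(1450×116×10³) = 1.197×10⁻⁵ mm/N.
P = 0.8449 / 1.197×10⁻⁵ = 70570 N = 70.57 kN, compressive.
σ_{concrete} = P / A = 70570 / 2100 = 33.61 MPa.

σ ≈ 33.6 MPa (compressive)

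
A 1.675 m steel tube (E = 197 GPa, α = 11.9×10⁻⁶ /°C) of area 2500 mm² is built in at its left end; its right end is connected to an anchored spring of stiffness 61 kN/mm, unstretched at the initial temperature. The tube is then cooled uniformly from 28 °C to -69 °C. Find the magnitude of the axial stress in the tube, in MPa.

If the spring were absent the tube would shorten by αΔT L = 11.9×10⁻⁶ × 97 × 1675 = 1.933 mm.
Let P be the tensile force in the spring. The tube extends elastically by PL/(AE) and the spring stretches by P/k; together these equal δ_free.
So P = δ_free / [L/(AE) + 1/k] = 1.933 / [ 1675/(2500×197×10³) + 1/(61×10³) ].
P = 1.933 / 1.979×10⁻⁵ = 97680 N.
σ = P/A = 97680/2500 = 39.07 MPa.

σ ≈ 39.1 MPa (tensile)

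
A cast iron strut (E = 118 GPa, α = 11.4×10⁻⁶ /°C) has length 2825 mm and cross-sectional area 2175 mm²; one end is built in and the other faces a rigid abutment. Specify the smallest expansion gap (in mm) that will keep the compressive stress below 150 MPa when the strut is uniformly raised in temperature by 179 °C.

g ≈ 2.17 mm

Free expansion if unrestrained: δ_free = αΔT L = 11.4×10⁻⁶ × 179 × 2825 = 5.765 mm.
At the allowable stress the elastic shortening the wall may impose is σL/E = 150 × 2825 / (118×10³) = 3.591 mm.
The gap must absorb the remainder: g_min = 5.765 − 3.591 = 2.174 mm.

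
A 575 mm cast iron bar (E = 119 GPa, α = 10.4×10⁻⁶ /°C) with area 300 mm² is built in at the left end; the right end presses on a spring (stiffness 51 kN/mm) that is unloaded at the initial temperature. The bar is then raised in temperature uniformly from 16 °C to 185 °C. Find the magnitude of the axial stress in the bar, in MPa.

If the spring were absent the bar would lengthen by αΔT L = 10.4×10⁻⁶ × 169 × 575 = 1.011 mm.
Let P be the compressive force at the spring. The bar shortens elastically by PL/(AE) and the spring compresses by P/k; together these equal δ_free.
So P = δ_free / [L/(AE) + 1/k] = 1.011 / [ 575/(300×119×10³) + 1/(51×10³) ].
P = 1.011 / 3.571×10⁻⁵ = 28300 N.
σ = P/A = 28300/300 = 94.32 MPa.

σ ≈ 94.3 MPa (compressive)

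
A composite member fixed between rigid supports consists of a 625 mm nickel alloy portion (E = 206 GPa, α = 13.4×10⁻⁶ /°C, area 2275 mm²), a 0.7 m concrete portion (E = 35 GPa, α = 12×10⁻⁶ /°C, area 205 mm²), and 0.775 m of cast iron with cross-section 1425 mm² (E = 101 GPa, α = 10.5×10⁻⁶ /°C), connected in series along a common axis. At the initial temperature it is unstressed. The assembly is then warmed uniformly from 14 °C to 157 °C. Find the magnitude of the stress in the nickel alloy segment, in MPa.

σ ≈ 15 MPa (compressive)

Free thermal expansion of the whole bar: Σ αᵢΔT Lᵢ = 13.4×10⁻⁶×143×625 + 12×10⁻⁶×143×700 + 10.5×10⁻⁶×143×775 = 3.562 mm.
Since the ends are fixed, an axial force P builds up, equal in every segment, with P · Σ Lᵢ/(AᵢEᵢ) = δ_free.
The series flexibility is Σ Lᵢ/(AᵢEᵢ) = 625/(2275×206×10³) + 700/(205×35×10³) + 775/(1425×101×10³) = 0.0001043 mm/N.
Hence P = δ_free / Σ(L/AE) = 3.562/0.0001043 = 34.16 kN (compressive).
σ_{nickel alloy} = P / A = 34160 / 2275 = 15.02 MPa.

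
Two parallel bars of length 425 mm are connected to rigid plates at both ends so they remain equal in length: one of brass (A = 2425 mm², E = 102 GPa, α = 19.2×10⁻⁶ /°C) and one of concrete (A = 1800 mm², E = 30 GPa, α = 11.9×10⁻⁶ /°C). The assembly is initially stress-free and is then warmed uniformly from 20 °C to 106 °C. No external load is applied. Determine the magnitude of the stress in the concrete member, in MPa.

The brass has the larger α, so on heating it would change length more than the concrete if both were free. The rigid plates force a common final length, so the brass is put into compression and the concrete into tension, with equal and opposite forces P (no external load).
Compatibility of the two members (thermal + elastic change equal): (α₁ − α₂)ΔT = P·[1/(A₁E₁) + 1/(A₂E₂)].
|α₁ − α₂|·ΔT = 7.3×10⁻⁶ × 86 = 0.0006278.
1/(A₁E₁) + 1/(A₂E₂) = 1/(2425×102×10³) + 1/(1800×30×10³) = 2.256×10⁻⁸ N⁻¹.
P = 0.0006278 / 2.256×10⁻⁸ = 27830 N = 27.83 kN.
σ_{concrete} = P/A₂ = 27830/1800 = 15.46 MPa, tensile.

σ ≈ 15.5 MPa (tensile)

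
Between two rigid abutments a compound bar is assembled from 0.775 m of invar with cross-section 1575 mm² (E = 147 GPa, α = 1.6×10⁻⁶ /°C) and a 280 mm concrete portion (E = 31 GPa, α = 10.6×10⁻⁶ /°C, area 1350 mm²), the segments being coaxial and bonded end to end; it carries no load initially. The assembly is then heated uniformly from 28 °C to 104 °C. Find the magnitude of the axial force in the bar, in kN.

With the walls removed the bar would change length by δ_free = Σ αᵢΔT Lᵢ = 1.6×10⁻⁶×76×775 + 10.6×10⁻⁶×76×280 = 0.3198 mm.
The rigid supports impose zero overall length change; the single axial force P common to all segments must satisfy P Σ Lᵢ/(AᵢEᵢ) = δ_free.
The series flexibility is Σ Lᵢ/(AᵢEᵢ) = 775/(1575×147×10³) + 280/(1350×31×10³) = 1.004×10⁻⁵ mm/N.
So P = 0.3198 / 1.004×10⁻⁵ = 31.86 kN, compressive.

P ≈ 31.9 kN (compressive)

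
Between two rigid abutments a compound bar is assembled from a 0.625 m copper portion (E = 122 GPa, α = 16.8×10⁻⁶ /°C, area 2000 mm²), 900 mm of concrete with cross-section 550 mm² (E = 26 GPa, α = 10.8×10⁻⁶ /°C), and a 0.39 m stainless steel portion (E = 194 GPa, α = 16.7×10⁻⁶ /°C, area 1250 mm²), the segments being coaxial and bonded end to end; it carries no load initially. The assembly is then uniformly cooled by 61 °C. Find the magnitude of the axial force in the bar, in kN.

If the supports were absent, the total length change would be Σ αᵢΔT Lᵢ = 16.8×10⁻⁶×61×625 + 10.8×10⁻⁶×61×900 + 16.7×10⁻⁶×61×390 = 1.631 mm.
Since the ends are fixed, an axial force P builds up, equal in every segment, with P · Σ Lᵢ/(AᵢEᵢ) = δ_free.
Σ Lᵢ/(AᵢEᵢ) = 625/(2000×122×10³) + 900/(550×26×10³) + 390/(1250×194×10³) = 6.711×10⁻⁵ mm/N.
So P = 1.631 / 6.711×10⁻⁵ = 24.3 kN, tensile.

P ≈ 24.3 kN (tensile)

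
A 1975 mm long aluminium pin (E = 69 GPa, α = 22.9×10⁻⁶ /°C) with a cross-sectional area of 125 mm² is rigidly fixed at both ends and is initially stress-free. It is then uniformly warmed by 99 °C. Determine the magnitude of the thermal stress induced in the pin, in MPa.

σ ≈ 156 MPa (compressive)

The supports are rigid, so the total axial strain is zero. The restrained thermal strain is ε = αΔT = 22.9×10⁻⁶ × 99 = 2267.1×10⁻⁶.
σ = EαΔT = 69×10³ × 22.9×10⁻⁶ × 99 = 156.4 MPa (compressive; the pin is trying to expand).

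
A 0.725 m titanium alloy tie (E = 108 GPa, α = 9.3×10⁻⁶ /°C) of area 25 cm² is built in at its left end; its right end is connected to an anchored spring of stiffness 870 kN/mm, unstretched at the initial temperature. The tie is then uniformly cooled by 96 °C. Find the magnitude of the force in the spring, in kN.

If the spring were absent the tie would shorten by αΔT L = 9.3×10⁻⁶ × 96 × 725 = 0.6473 mm.
With a force P in the spring, the elastic change of the tie is PL/(AE) and that of the spring is P/k; compatibility requires their sum to equal δ_free.
P [ L/(AE) + 1/k ] = δ_free → P [ 725/(2500×108×10³) + 1/(870×10³) ] = 0.6473.
P = 0.6473 / 3.835×10⁻⁶ = 168800 N.

P ≈ 169 kN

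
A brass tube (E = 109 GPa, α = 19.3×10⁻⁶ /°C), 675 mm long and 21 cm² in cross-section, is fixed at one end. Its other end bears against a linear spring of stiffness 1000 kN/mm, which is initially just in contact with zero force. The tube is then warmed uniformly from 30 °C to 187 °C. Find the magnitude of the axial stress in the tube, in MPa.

Free thermal expansion: δ_free = αΔT L = 19.3×10⁻⁶ × 157 × 675 = 2.045 mm.
Let P be the compressive force at the spring. The tube shortens elastically by PL/(AE) and the spring compresses by P/k; together these equal δ_free.
P [ L/(AE) + 1/k ] = δ_free → P [ 675/(2100×109×10³) + 1/(1000×10³) ] = 2.045.
P = 2.045 / 3.949×10⁻⁶ = 517900 N.
σ = P/A = 517900/2100 = 246.6 MPa.

σ ≈ 247 MPa (compressive)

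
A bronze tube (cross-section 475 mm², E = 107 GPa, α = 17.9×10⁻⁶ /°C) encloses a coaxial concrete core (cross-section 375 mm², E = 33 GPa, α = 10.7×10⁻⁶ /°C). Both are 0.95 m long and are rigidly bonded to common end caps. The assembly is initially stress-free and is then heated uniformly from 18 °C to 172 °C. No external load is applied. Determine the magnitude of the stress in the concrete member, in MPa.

The bronze has the larger α, so on heating it would change length more than the concrete if both were free. The rigid plates force a common final length, so the bronze is put into compression and the concrete into tension, with equal and opposite forces P (no external load).
Equating the net (thermal + elastic) strains gives |α₁ − α₂|·ΔT = P·[1/(A₁E₁) + 1/(A₂E₂)].
|α₁ − α₂|·ΔT = 7.2×10⁻⁶ × 154 = 0.001109.
1/(A₁E₁) + 1/(A₂E₂) = 1/(475×107×10³) + 1/(375×33×10³) = 1.005×10⁻⁷ N⁻¹.
So P = 0.001109 / 1.005×10⁻⁷ = 11.03 kN.
σ_{concrete} = P/A₂ = 11030/375 = 29.43 MPa, tensile.

σ ≈ 29.4 MPa (tensile)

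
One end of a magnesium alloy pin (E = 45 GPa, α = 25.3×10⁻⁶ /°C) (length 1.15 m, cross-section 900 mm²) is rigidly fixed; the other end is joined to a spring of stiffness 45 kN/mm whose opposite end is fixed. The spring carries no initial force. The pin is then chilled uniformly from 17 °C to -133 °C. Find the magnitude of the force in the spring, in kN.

The unrestrained thermal change is αΔT L = 25.3×10⁻⁶ × 150 × 1150 = 4.364 mm.
With a force P in the spring, the elastic change of the pin is PL/(AE) and that of the spring is P/k; compatibility requires their sum to equal δ_free.
So P = δ_free / [L/(AE) + 1/k] = 4.364 / [ 1150/(900×45×10³) + 1/(45×10³) ].
P = 4.364 / 5.062×10⁻⁵ = 86220 N.

P ≈ 86.2 kN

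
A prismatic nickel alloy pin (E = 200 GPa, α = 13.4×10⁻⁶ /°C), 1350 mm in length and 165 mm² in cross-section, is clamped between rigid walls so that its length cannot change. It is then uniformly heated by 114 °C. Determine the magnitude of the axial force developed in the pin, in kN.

The ends cannot move, so σ = EαΔT = 200×10³ × 13.4×10⁻⁶ × 114 = 305.5 MPa.
Then P = σA = 305.5 × 165 mm² = 50.41 kN, compressive.

P ≈ 50.4 kN (compressive)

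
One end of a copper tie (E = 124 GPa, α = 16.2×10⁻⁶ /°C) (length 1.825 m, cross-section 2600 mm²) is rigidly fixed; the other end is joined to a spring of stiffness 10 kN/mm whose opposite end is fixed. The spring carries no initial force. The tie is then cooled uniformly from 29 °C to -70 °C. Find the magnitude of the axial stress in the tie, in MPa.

σ ≈ 10.7 MPa (tensile)

If the spring were absent the tie would shorten by αΔT L = 16.2×10⁻⁶ × 99 × 1825 = 2.927 mm.
Let P be the tensile force in the spring. The tie extends elastically by PL/(AE) and the spring stretches by P/k; together these equal δ_free.
So P = δ_free / [L/(AE) + 1/k] = 2.927 / [ 1825/(2600×124×10³) + 1/(10×10³) ].
P = 2.927 / 0.0001057 = 27700 N.
σ = P/A = 27700/2600 = 10.65 MPa.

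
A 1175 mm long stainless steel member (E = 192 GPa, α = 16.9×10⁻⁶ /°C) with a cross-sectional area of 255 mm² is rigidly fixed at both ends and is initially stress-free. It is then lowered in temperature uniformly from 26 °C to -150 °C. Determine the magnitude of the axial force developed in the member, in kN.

The ends cannot move, so σ = EαΔT = 192×10³ × 16.9×10⁻⁶ × 176 = 571.1 MPa.
Axial force P = σA = 571.1 × 255 = 145600 N = 145.6 kN, tensile.

P ≈ 146 kN (tensile)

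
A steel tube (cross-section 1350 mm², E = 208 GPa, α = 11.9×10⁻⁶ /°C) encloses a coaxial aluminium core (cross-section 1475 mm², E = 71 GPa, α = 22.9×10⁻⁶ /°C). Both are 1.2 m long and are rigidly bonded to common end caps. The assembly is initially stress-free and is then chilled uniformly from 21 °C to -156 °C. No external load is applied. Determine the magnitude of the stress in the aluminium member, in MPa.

σ ≈ 101 MPa (tensile)

Both members must finish at the same length. With the larger α, the aluminium tends to over-contract; the plates restrain it, putting the aluminium in tension and the steel in compression. With no external load the two internal forces are equal and opposite, magnitude P.
Equating the net (thermal + elastic) strains gives |α₁ − α₂|·ΔT = P·[1/(A₁E₁) + 1/(A₂E₂)].
|α₁ − α₂|·ΔT = 11×10⁻⁶ × 177 = 0.001947.
1/(A₁E₁) + 1/(A₂E₂) = 1/(1350×208×10³) + 1/(1475×71×10³) = 1.311×10⁻⁸ N⁻¹.
P = 0.001947 / 1.311×10⁻⁸ = 148500 N = 148.5 kN.
σ_{aluminium} = P/A₂ = 148500/1475 = 100.7 MPa, tensile.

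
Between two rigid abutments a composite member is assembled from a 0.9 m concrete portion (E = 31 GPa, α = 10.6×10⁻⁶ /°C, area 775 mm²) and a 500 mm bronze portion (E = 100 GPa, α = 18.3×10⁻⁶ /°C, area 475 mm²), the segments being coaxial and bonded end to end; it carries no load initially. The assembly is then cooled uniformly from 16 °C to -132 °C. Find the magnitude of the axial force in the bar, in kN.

P ≈ 57.6 kN (tensile)

Free thermal contraction of the whole bar: Σ αᵢΔT Lᵢ = 10.6×10⁻⁶×148×900 + 18.3×10⁻⁶×148×500 = 2.766 mm.
Since the ends are fixed, an axial force P builds up, equal in every segment, with P · Σ Lᵢ/(AᵢEᵢ) = δ_free.
The series flexibility is Σ Lᵢ/(AᵢEᵢ) = 900/(775×31×10³) + 500/(475×100×10³) = 4.799×10⁻⁵ mm/N.
P = 2.766 / 4.799×10⁻⁵ = 57640 N = 57.64 kN, tensile.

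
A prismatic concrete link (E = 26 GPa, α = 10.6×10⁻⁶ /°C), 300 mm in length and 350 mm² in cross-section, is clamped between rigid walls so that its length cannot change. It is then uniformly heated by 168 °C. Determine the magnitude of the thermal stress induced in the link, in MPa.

σ ≈ 46.3 MPa (compressive)

Because both ends are immovable the net strain is zero, and the suppressed thermal strain is αΔT = 10.6×10⁻⁶ × 168 = 1780.8×10⁻⁶.
σ = EαΔT = 26×10³ × 10.6×10⁻⁶ × 168 = 46.3 MPa (compressive; the link is trying to expand).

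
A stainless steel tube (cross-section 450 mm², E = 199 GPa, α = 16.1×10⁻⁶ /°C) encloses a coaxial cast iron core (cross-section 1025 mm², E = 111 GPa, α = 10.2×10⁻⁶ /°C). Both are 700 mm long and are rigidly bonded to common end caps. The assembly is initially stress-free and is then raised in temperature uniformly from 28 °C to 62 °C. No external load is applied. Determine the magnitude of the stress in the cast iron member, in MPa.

Equilibrium of a rigid end plate with no external load gives equal and opposite internal forces ±P in the two members. Since α_{stainless steel} > α_{cast iron}, heating drives the stainless steel into compression and the cast iron into tension.
Equating the net (thermal + elastic) strains gives |α₁ − α₂|·ΔT = P·[1/(A₁E₁) + 1/(A₂E₂)].
|α₁ − α₂|·ΔT = 5.9×10⁻⁶ × 34 = 0.0002006.
1/(A₁E₁) + 1/(A₂E₂) = 1/(450×199×10³) + 1/(1025×111×10³) = 1.996×10⁻⁸ N⁻¹.
So P = 0.0002006 / 1.996×10⁻⁸ = 10.05 kN.
σ_{cast iron} = P/A₂ = 10050/1025 = 9.807 MPa, tensile.

σ ≈ 9.81 MPa (tensile)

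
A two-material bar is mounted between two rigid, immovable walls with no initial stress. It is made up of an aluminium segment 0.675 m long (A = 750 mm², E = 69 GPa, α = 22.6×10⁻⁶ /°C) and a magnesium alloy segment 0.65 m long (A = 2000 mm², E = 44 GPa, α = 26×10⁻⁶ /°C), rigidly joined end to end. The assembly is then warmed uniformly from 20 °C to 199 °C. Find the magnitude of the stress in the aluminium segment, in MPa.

σ ≈ 376 MPa (compressive)

Free thermal expansion of the whole bar: Σ αᵢΔT Lᵢ = 22.6×10⁻⁶×179×675 + 26×10⁻⁶×179×650 = 5.756 mm.
The rigid supports impose zero overall length change; the single axial force P common to all segments must satisfy P Σ Lᵢ/(AᵢEᵢ) = δ_free.
The series flexibility is Σ Lᵢ/(AᵢEᵢ) = 675/(750×69×10³) + 650/(2000×44×10³) = 2.043×10⁻⁵ mm/N.
So P = 5.756 / 2.043×10⁻⁵ = 281.7 kN, compressive.
σ_{aluminium} = P / A = 281700 / 750 = 375.6 MPa.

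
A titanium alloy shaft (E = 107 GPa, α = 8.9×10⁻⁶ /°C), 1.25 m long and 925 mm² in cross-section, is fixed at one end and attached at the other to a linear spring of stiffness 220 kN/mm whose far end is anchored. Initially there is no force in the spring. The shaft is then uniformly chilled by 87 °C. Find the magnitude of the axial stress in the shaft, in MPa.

σ ≈ 60.9 MPa (tensile)

If the spring were absent the shaft would shorten by αΔT L = 8.9×10⁻⁶ × 87 × 1250 = 0.9679 mm.
With a force P in the spring, the elastic change of the shaft is PL/(AE) and that of the spring is P/k; compatibility requires their sum to equal δ_free.
So P = δ_free / [L/(AE) + 1/k] = 0.9679 / [ 1250/(925×107×10³) + 1/(220×10³) ].
P = 0.9679 / 1.717×10⁻⁵ = 56350 N.
σ = P/A = 56350/925 = 60.92 MPa.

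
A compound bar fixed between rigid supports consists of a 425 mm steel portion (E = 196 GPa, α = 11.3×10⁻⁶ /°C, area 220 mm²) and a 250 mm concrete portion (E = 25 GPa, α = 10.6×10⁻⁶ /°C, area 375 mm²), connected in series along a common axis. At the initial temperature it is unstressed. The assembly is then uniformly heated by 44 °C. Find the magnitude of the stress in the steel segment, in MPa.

σ ≈ 40.8 MPa (compressive)

With the walls removed the bar would change length by δ_free = Σ αᵢΔT Lᵢ = 11.3×10⁻⁶×44×425 + 10.6×10⁻⁶×44×250 = 0.3279 mm.
The rigid supports impose zero overall length change; the single axial force P common to all segments must satisfy P Σ Lᵢ/(AᵢEᵢ) = δ_free.
The series flexibility is Σ Lᵢ/(AᵢEᵢ) = 425/(220×196×10³) + 250/(375×25×10³) = 3.652×10⁻⁵ mm/N.
P = 0.3279 / 3.652×10⁻⁵ = 8978 N = 8.978 kN, compressive.
σ_{steel} = P / A = 8978 / 220 = 40.81 MPa.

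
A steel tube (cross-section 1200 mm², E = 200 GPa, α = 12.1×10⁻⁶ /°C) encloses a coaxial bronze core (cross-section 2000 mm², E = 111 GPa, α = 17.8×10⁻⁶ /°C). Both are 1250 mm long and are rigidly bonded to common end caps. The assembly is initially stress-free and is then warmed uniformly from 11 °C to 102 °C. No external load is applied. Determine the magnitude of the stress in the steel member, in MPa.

Equilibrium of a rigid end plate with no external load gives equal and opposite internal forces ±P in the two members. Since α_{bronze} > α_{steel}, heating drives the bronze into compression and the steel into tension.
Setting the final lengths equal and cancelling L: (α₁ − α₂)ΔT = P/(A₁E₁) + P/(A₂E₂).
|α₁ − α₂|·ΔT = 5.7×10⁻⁶ × 91 = 0.0005187.
1/(A₁E₁) + 1/(A₂E₂) = 1/(1200×200×10³) + 1/(2000×111×10³) = 8.671×10⁻⁹ N⁻¹.
So P = 0.0005187 / 8.671×10⁻⁹ = 59.82 kN.
σ_{steel} = P/A₁ = 59820/1200 = 49.85 MPa, tensile.

σ ≈ 49.8 MPa (tensile)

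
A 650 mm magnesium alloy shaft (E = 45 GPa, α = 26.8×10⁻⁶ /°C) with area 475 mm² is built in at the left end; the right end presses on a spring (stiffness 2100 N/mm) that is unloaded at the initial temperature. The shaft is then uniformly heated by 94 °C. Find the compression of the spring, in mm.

δ ≈ 1.54 mm

If the spring were absent the shaft would lengthen by αΔT L = 26.8×10⁻⁶ × 94 × 650 = 1.637 mm.
Let P be the compressive force at the spring. The shaft shortens elastically by PL/(AE) and the spring compresses by P/k; together these equal δ_free.
P [ L/(AE) + 1/k ] = δ_free → P [ 650/(475×45×10³) + 1/(2100) ] = 1.637.
P = 1.637 / 0.0005066 = 3232 N.
Spring compression = P/k = 3232/(2100) = 1.539 mm.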